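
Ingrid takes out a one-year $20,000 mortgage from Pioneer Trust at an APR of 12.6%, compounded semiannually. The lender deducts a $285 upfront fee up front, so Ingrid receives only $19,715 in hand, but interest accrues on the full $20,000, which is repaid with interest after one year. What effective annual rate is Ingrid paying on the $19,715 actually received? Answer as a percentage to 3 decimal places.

Amount owed after one year: 20,000 × (1 + 0.126/2)^2 = 20,000 × 1.129969 = $22,599.38.
Effective rate on net proceeds: 22,599.38 / 19,715 − 1 = 0.146304 = 14.630%.

14.630%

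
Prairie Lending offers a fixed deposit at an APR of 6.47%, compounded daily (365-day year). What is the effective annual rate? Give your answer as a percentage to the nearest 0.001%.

EAR = (1 + 0.0647/365)^365 − 1.
= (1 + 0.000177)^365 − 1 = 1.066833 − 1 = 6.683%.

6.683%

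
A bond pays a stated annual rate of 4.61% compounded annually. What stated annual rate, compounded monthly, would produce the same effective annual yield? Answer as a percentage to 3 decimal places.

4.515%

Compounded annually, EAR = nominal = 0.046100.
Solve (1 + r/12)^12 = 1.046100: r/12 = 1.046100^(1/12) − 1 = 0.003763, so r = 0.045154 = 4.515%.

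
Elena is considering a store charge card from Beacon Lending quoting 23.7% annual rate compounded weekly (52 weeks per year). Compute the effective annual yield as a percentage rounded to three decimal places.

EAR = (1 + 0.237/52)^52 − 1.
= (1 + 0.004558)^52 − 1 = 1.266759 − 1 = 26.676%.

26.676%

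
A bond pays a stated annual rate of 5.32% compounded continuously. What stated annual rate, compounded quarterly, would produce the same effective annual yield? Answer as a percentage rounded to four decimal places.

EAR under continuous compounding: e^0.0532 − 1 = 0.054641.
Solve (1 + r/4)^4 = 1.054641: r/4 = 1.054641^(1/4) − 1 = 0.013389, so r = 0.053555 = 5.3555%.

5.3555%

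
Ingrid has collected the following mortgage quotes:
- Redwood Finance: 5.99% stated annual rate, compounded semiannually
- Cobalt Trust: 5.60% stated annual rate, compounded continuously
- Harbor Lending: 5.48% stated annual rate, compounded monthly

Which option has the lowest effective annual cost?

Redwood Finance: (1 + 0.0599/2)^2 − 1 = 6.080%
Cobalt Trust: e^0.0560 − 1 = 5.760%
Harbor Lending: (1 + 0.0548/12)^12 − 1 = 5.620%
The lowest effective annual rate is Harbor Lending at 5.620%.

Harbor Lending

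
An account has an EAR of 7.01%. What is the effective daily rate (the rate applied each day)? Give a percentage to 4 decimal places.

The per-day rate i satisfies (1 + i)^365 = 1 + 0.0701.
i = 1.0701^(1/365) − 1 = 0.0001856 = 0.0186%.

0.0186%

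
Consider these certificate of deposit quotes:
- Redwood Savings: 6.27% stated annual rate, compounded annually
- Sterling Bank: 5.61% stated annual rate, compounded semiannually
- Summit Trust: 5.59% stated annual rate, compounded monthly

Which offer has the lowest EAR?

Redwood Savings: compounded annually, EAR = 6.270%
Sterling Bank: (1 + 0.0561/2)^2 − 1 = 5.689%
Summit Trust: (1 + 0.0559/12)^12 − 1 = 5.735%
The lowest effective annual rate is Sterling Bank at 5.689%.

Sterling Bank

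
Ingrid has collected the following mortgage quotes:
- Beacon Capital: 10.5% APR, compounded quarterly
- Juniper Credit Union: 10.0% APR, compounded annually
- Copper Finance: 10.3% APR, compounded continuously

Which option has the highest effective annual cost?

Beacon Capital: (1 + 0.105/4)^4 − 1 = 10.921%
Juniper Credit Union: compounded annually, EAR = 10.000%
Copper Finance: e^0.103 − 1 = 10.849%
The highest effective annual rate is Beacon Capital at 10.921%.

Beacon Capital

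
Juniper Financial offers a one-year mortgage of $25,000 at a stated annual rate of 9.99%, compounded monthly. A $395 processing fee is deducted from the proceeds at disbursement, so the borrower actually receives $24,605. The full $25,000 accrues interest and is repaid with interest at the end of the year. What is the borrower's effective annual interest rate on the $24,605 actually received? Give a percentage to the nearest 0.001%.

Amount owed after one year: 25,000 × (1 + 0.0999/12)^12 = 25,000 × 1.104604 = $27,615.09.
Effective rate on net proceeds: 27,615.09 / 24,605 − 1 = 0.122336 = 12.234%.

12.234%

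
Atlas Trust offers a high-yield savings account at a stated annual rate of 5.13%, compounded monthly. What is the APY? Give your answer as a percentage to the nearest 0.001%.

5.252%

EAR = (1 + 0.0513/12)^12 − 1.
= (1 + 0.004275)^12 − 1 = 1.052524 − 1 = 5.252%.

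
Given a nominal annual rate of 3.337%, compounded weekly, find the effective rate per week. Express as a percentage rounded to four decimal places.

0.0642%

With a nominal annual rate compounded weekly, the periodic rate is the nominal rate divided by 52.
i = 0.03337 / 52 = 0.0006417 = 0.0642%.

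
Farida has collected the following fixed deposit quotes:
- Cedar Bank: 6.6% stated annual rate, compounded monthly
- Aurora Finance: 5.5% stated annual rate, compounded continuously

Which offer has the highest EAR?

Cedar Bank: (1 + 0.066/12)^12 − 1 = 6.803%
Aurora Finance: e^0.055 − 1 = 5.654%
The highest effective annual rate is Cedar Bank at 6.803%.

Cedar Bank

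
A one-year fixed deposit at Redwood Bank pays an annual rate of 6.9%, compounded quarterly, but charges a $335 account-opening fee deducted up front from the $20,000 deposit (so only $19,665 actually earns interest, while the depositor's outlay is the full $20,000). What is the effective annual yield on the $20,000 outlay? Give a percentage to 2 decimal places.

5.29%

Value after one year: 19,665 × (1 + 0.069/4)^4 = 19,665 × 1.070806 = $21,057.40.
Effective yield on the $20,000 outlay: 21,057.40 / 20,000 − 1 = 0.052870 = 5.29%.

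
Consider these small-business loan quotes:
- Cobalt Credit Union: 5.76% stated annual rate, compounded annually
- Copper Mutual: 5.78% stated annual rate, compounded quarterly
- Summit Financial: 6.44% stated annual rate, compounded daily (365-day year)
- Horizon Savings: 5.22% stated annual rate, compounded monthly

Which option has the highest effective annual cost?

Cobalt Credit Union: compounded annually, EAR = 5.760%
Copper Mutual: (1 + 0.0578/4)^4 − 1 = 5.906%
Summit Financial: (1 + 0.0644/365)^365 − 1 = 6.651%
Horizon Savings: (1 + 0.0522/12)^12 − 1 = 5.347%
The highest effective annual rate is Summit Financial at 6.651%.

Summit Financial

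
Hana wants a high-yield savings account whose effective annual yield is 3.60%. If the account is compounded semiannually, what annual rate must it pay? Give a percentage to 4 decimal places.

(1 + r/2)^2 − 1 = 0.0360, so 1 + r/2 = 1.0360^(1/2).
r/2 = 0.017841, so r = 0.035682 = 3.5682%.

3.5682%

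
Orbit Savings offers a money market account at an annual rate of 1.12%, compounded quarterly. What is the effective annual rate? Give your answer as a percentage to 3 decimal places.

EAR = (1 + 0.0112/4)^4 − 1.
= (1 + 0.002800)^4 − 1 = 1.011247 − 1 = 1.125%.

1.125%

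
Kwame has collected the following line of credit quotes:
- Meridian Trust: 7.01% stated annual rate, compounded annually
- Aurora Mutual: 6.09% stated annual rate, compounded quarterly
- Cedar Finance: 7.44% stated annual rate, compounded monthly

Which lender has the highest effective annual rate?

Meridian Trust: compounded annually, EAR = 7.010%
Aurora Mutual: (1 + 0.0609/4)^4 − 1 = 6.230%
Cedar Finance: (1 + 0.0744/12)^12 − 1 = 7.699%
The highest effective annual rate is Cedar Finance at 7.699%.

Cedar Finance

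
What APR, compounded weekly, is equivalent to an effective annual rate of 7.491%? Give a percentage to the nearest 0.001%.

(1 + r/52)^52 − 1 = 0.07491, so 1 + r/52 = 1.07491^(1/52).
r/52 = 0.001390, so r = 0.072287 = 7.229%.

7.229%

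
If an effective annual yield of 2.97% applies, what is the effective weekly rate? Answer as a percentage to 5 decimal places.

The per-week rate i satisfies (1 + i)^52 = 1 + 0.0297.
i = 1.0297^(1/52) − 1 = 0.0005630 = 0.05630%.

0.05630%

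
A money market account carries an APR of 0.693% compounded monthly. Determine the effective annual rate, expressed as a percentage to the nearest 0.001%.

0.695%

EAR = (1 + 0.00693/12)^12 − 1.
= 1.006952 − 1 = 0.695%.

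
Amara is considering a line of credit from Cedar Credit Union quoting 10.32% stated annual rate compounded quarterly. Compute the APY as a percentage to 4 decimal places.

EAR = (1 + 0.1032/4)^4 − 1.
= (1 + 0.025800)^4 − 1 = 1.107263 − 1 = 10.7263%.

10.7263%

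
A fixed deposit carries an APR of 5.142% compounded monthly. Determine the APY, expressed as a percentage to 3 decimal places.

5.265%

EAR = (1 + 0.05142/12)^12 − 1.
= (1 + 0.004285)^12 − 1 = 1.052649 − 1 = 5.265%.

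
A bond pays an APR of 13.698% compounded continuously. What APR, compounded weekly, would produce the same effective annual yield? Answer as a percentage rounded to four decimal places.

EAR under continuous compounding: e^0.13698 − 1 = 0.146805.
Solve (1 + r/52)^52 = 1.146805: r/52 = 1.146805^(1/52) − 1 = 0.002638, so r = 0.137161 = 13.7161%.

13.7161%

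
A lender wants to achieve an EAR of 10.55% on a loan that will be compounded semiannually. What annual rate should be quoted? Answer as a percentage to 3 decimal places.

(1 + r/2)^2 − 1 = 0.1055, so 1 + r/2 = 1.1055^(1/2).
r/2 = 0.051428, so r = 0.102855 = 10.286%.

10.286%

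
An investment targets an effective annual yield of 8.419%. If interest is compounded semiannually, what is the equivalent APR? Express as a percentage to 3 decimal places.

8.249%

(1 + r/2)^2 − 1 = 0.08419, so 1 + r/2 = 1.08419^(1/2).
r/2 = 0.041244, so r = 0.082489 = 8.249%.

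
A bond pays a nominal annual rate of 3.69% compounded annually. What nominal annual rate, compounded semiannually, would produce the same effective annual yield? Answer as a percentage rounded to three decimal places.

Compounded annually, EAR = nominal = 0.036900.
Solve (1 + r/2)^2 = 1.036900: r/2 = 1.036900^(1/2) − 1 = 0.018283, so r = 0.036566 = 3.657%.

3.657%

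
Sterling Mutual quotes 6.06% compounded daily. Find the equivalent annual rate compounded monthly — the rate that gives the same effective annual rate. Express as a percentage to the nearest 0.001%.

EAR = (1 + 0.0606/365)^365 − 1 = 0.062468.
Solve (1 + r/12)^12 = 1.062468: r/12 = 1.062468^(1/12) − 1 = 0.005062, so r = 0.060748 = 6.075%.

6.075%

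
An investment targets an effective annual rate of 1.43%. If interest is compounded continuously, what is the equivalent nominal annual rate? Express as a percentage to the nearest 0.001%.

1.420%

Continuous: nominal r satisfies e^r − 1 = 0.0143.
r = ln(1 + 0.0143) = ln(1.0143) = 0.014199 = 1.420%.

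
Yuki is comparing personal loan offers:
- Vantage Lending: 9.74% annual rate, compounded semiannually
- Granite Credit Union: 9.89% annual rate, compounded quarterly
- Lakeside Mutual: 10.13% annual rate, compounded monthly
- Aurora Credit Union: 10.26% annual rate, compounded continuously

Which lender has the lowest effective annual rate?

Vantage Lending: (1 + 0.0974/2)^2 − 1 = 9.977%
Granite Credit Union: (1 + 0.0989/4)^4 − 1 = 10.263%
Lakeside Mutual: (1 + 0.1013/12)^12 − 1 = 10.614%
Aurora Credit Union: e^0.1026 − 1 = 10.805%
The lowest effective annual rate is Vantage Lending at 9.977%.

Vantage Lending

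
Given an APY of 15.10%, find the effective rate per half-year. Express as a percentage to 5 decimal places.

7.28467%

The per-half-year rate i satisfies (1 + i)^2 = 1 + 0.1510.
i = 1.1510^(1/2) − 1 = 0.0728467 = 7.28467%.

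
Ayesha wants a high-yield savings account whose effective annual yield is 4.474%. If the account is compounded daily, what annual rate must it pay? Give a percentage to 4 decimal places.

4.3771%

(1 + r/365)^365 − 1 = 0.04474, so 1 + r/365 = 1.04474^(1/365).
r/365 = 0.000120, so r = 0.043771 = 4.3771%.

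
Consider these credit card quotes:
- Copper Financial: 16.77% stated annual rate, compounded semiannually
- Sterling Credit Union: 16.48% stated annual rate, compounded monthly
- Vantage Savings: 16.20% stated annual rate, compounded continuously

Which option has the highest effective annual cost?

Copper Financial: (1 + 0.1677/2)^2 − 1 = 17.473%
Sterling Credit Union: (1 + 0.1648/12)^12 − 1 = 17.784%
Vantage Savings: e^0.1620 − 1 = 17.586%
The highest effective annual rate is Sterling Credit Union at 17.784%.

Sterling Credit Union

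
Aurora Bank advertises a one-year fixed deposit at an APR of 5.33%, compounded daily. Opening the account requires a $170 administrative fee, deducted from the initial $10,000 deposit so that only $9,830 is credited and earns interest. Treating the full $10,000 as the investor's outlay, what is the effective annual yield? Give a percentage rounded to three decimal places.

Value after one year: 9,830 × (1 + 0.0533/365)^365 = 9,830 × 1.054742 = $10,368.11.
Effective yield on the $10,000 outlay: 10,368.11 / 10,000 − 1 = 0.036811 = 3.681%.

3.681%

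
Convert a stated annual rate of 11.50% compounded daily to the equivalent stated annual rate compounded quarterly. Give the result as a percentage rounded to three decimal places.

11.665%

EAR = (1 + 0.1150/365)^365 − 1 = 0.121853.
Solve (1 + r/4)^4 = 1.121853: r/4 = 1.121853^(1/4) − 1 = 0.029163, so r = 0.116650 = 11.665%.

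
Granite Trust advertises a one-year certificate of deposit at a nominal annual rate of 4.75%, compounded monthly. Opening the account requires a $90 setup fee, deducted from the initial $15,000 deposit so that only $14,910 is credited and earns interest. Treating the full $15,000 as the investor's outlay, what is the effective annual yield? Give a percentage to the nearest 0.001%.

4.226%

Value after one year: 14,910 × (1 + 0.0475/12)^12 = 14,910 × 1.048548 = $15,633.85.
Effective yield on the $15,000 outlay: 15,633.85 / 15,000 − 1 = 0.042257 = 4.226%.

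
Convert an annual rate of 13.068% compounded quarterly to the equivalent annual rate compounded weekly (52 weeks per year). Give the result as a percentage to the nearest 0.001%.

12.875%

EAR = (1 + 0.13068/4)^4 − 1 = 0.137225.
Solve (1 + r/52)^52 = 1.137225: r/52 = 1.137225^(1/52) − 1 = 0.002476, so r = 0.128750 = 12.875%.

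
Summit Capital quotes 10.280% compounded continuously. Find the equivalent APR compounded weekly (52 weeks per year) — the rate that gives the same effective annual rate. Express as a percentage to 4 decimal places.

10.2902%

EAR under continuous compounding: e^0.10280 − 1 = 0.108270.
Solve (1 + r/52)^52 = 1.108270: r/52 = 1.108270^(1/52) − 1 = 0.001979, so r = 0.102902 = 10.2902%.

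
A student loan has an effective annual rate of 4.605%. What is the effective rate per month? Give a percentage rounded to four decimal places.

The per-month rate i satisfies (1 + i)^12 = 1 + 0.04605.
i = 1.04605^(1/12) − 1 = 0.0037588 = 0.3759%.

0.3759%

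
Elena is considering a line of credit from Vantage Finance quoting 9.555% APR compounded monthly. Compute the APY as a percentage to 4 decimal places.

9.9848%

EAR = (1 + 0.09555/12)^12 − 1.
= (1 + 0.007962)^12 − 1 = 1.099848 − 1 = 9.9848%.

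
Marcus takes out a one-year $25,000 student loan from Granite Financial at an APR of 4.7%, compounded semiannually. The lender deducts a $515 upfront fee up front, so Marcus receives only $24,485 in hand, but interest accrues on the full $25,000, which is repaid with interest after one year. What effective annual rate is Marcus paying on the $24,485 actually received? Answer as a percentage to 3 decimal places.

Amount owed after one year: 25,000 × (1 + 0.047/2)^2 = 25,000 × 1.047552 = $26,188.81.
Effective rate on net proceeds: 26,188.81 / 24,485 − 1 = 0.069586 = 6.959%.

6.959%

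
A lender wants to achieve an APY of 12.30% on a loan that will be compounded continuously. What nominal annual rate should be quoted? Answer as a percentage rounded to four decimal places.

Continuous: nominal r satisfies e^r − 1 = 0.1230.
r = ln(1 + 0.1230) = ln(1.1230) = 0.116004 = 11.6004%.

11.6004%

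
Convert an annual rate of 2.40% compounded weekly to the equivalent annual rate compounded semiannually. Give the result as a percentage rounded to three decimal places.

EAR = (1 + 0.0240/52)^52 − 1 = 0.024285.
Solve (1 + r/2)^2 = 1.024285: r/2 = 1.024285^(1/2) − 1 = 0.012069, so r = 0.024139 = 2.414%.

2.414%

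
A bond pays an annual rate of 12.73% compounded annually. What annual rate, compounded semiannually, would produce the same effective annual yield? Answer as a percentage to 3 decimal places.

Compounded annually, EAR = nominal = 0.127300.
Solve (1 + r/2)^2 = 1.127300: r/2 = 1.127300^(1/2) − 1 = 0.061744, so r = 0.123488 = 12.349%.

12.349%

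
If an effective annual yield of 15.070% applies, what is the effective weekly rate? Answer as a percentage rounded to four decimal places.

0.2703%

The per-week rate i satisfies (1 + i)^52 = 1 + 0.15070.
i = 1.15070^(1/52) − 1 = 0.0027031 = 0.2703%.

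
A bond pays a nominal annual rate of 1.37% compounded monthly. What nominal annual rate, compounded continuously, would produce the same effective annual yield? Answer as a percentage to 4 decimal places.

1.3692%

EAR = (1 + 0.0137/12)^12 − 1 = 0.013786.
Equivalent continuous rate: r = ln(1 + 0.013786) = 0.013692 = 1.3692%.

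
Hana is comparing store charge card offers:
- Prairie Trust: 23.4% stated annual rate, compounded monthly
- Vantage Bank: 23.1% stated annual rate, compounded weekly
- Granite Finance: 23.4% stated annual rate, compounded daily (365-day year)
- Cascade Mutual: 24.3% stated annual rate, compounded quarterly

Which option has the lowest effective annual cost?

Vantage Bank

Prairie Trust: (1 + 0.234/12)^12 − 1 = 26.080%
Vantage Bank: (1 + 0.231/52)^52 − 1 = 25.921%
Granite Finance: (1 + 0.234/365)^365 − 1 = 26.355%
Cascade Mutual: (1 + 0.243/4)^4 − 1 = 26.605%
The lowest effective annual rate is Vantage Bank at 25.921%.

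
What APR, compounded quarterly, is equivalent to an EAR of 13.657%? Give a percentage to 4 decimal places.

13.0085%

(1 + r/4)^4 − 1 = 0.13657, so 1 + r/4 = 1.13657^(1/4).
r/4 = 0.032521, so r = 0.130085 = 13.0085%.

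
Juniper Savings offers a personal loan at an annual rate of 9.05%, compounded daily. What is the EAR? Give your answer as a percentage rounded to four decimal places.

EAR = (1 + 0.0905/365)^365 − 1.
= 1.094709 − 1 = 9.4709%.

9.4709%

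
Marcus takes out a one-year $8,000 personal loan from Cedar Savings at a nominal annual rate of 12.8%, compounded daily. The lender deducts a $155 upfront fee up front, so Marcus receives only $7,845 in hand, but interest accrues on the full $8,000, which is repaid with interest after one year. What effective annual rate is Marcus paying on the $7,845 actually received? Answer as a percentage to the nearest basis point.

15.90%

Amount owed after one year: 8,000 × (1 + 0.128/365)^365 = 8,000 × 1.136528 = $9,092.22.
Effective rate on net proceeds: 9,092.22 / 7,845 − 1 = 0.158983 = 15.90%.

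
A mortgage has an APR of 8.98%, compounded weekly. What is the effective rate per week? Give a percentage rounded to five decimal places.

With a nominal annual rate compounded weekly, the periodic rate is the nominal rate divided by 52.
i = 0.0898 / 52 = 0.0017269 = 0.17269%.

0.17269%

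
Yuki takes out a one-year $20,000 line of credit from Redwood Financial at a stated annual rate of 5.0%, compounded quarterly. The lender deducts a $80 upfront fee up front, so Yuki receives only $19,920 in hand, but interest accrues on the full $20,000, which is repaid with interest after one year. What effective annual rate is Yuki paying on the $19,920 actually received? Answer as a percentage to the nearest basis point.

Amount owed after one year: 20,000 × (1 + 0.050/4)^4 = 20,000 × 1.050945 = $21,018.91.
Effective rate on net proceeds: 21,018.91 / 19,920 − 1 = 0.055166 = 5.52%.

5.52%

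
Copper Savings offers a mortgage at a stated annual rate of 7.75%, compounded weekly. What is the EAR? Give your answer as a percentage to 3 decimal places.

EAR = (1 + 0.0775/52)^52 − 1.
= (1 + 0.001490)^52 − 1 = 1.080520 − 1 = 8.052%.

8.052%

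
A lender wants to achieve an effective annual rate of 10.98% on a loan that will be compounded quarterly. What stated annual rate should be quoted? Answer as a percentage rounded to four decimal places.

10.5548%

(1 + r/4)^4 − 1 = 0.1098, so 1 + r/4 = 1.1098^(1/4).
r/4 = 0.026387, so r = 0.105548 = 10.5548%.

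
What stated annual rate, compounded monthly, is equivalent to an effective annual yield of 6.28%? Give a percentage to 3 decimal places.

(1 + r/12)^12 − 1 = 0.0628, so 1 + r/12 = 1.0628^(1/12).
r/12 = 0.005088, so r = 0.061062 = 6.106%.

6.106%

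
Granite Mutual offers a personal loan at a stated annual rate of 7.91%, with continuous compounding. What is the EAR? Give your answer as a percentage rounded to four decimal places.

With continuous compounding, EAR = e^0.0791 − 1.
e^0.0791 = 1.082313, so EAR = 0.082313 = 8.2313%.

8.2313%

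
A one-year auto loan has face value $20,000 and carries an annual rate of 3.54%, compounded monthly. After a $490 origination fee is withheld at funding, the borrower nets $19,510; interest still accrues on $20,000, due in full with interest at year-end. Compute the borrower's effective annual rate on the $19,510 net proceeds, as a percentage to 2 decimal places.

Amount owed after one year: 20,000 × (1 + 0.0354/12)^12 = 20,000 × 1.035980 = $20,719.60.
Effective rate on net proceeds: 20,719.60 / 19,510 − 1 = 0.061999 = 6.20%.

6.20%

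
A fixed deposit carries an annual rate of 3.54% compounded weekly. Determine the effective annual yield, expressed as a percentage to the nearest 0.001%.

3.602%

EAR = (1 + 0.0354/52)^52 − 1.
= 1.036022 − 1 = 3.602%.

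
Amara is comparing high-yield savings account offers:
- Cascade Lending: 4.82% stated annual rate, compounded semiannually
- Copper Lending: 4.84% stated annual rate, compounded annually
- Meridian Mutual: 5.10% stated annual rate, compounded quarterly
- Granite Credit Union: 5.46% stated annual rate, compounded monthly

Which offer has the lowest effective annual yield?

Cascade Lending: (1 + 0.0482/2)^2 − 1 = 4.878%
Copper Lending: compounded annually, EAR = 4.840%
Meridian Mutual: (1 + 0.0510/4)^4 − 1 = 5.198%
Granite Credit Union: (1 + 0.0546/12)^12 − 1 = 5.599%
The lowest effective annual rate is Copper Lending at 4.840%.

Copper Lending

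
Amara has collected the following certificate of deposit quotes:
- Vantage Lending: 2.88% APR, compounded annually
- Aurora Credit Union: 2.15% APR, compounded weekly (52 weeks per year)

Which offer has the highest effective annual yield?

Vantage Lending: compounded annually, EAR = 2.880%
Aurora Credit Union: (1 + 0.0215/52)^52 − 1 = 2.173%
The highest effective annual rate is Vantage Lending at 2.880%.

Vantage Lending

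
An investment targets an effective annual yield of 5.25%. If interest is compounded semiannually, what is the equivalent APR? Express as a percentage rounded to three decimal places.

(1 + r/2)^2 − 1 = 0.0525, so 1 + r/2 = 1.0525^(1/2).
r/2 = 0.025914, so r = 0.051828 = 5.183%.

5.183%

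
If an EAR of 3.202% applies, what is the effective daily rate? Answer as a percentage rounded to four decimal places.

The per-day rate i satisfies (1 + i)^365 = 1 + 0.03202.
i = 1.03202^(1/365) − 1 = 0.0000864 = 0.0086%.

0.0086%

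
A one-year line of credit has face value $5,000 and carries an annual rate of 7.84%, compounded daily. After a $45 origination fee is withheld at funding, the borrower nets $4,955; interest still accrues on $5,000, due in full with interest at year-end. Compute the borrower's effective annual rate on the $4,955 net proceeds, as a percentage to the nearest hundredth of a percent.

9.14%

Amount owed after one year: 5,000 × (1 + 0.0784/365)^365 = 5,000 × 1.081546 = $5,407.73.
Effective rate on net proceeds: 5,407.73 / 4,955 − 1 = 0.091368 = 9.14%.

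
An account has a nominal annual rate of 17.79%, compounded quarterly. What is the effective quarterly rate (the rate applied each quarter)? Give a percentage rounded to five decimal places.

With a nominal annual rate compounded quarterly, the periodic rate is the nominal rate divided by 4.
i = 0.1779 / 4 = 0.0444750 = 4.44750%.

4.44750%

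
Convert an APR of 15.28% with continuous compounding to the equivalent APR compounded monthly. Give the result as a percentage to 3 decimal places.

15.378%

EAR under continuous compounding: e^0.1528 − 1 = 0.165092.
Solve (1 + r/12)^12 = 1.165092: r/12 = 1.165092^(1/12) − 1 = 0.012815, so r = 0.153777 = 15.378%.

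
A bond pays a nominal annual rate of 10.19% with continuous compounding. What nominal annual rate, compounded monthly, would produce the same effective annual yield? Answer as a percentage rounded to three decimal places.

EAR under continuous compounding: e^0.1019 − 1 = 0.107273.
Solve (1 + r/12)^12 = 1.107273: r/12 = 1.107273^(1/12) − 1 = 0.008528, so r = 0.102334 = 10.233%.

10.233%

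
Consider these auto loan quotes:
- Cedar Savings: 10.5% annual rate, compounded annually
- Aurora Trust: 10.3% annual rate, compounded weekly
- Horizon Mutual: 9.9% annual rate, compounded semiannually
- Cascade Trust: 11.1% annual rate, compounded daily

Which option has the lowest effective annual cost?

Horizon Mutual

Cedar Savings: compounded annually, EAR = 10.500%
Aurora Trust: (1 + 0.103/52)^52 − 1 = 10.838%
Horizon Mutual: (1 + 0.099/2)^2 − 1 = 10.145%
Cascade Trust: (1 + 0.111/365)^365 − 1 = 11.738%
The lowest effective annual rate is Horizon Mutual at 10.145%.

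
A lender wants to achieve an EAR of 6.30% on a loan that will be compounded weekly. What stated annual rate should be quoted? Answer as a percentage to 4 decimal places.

6.1131%

(1 + r/52)^52 − 1 = 0.0630, so 1 + r/52 = 1.0630^(1/52).
r/52 = 0.001176, so r = 0.061131 = 6.1131%.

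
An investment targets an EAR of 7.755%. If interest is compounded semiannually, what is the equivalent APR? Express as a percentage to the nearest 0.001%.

(1 + r/2)^2 − 1 = 0.07755, so 1 + r/2 = 1.07755^(1/2).
r/2 = 0.038051, so r = 0.076102 = 7.610%.

7.610%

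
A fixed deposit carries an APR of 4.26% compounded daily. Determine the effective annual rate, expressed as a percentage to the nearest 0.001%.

EAR = (1 + 0.0426/365)^365 − 1.
= (1 + 0.000117)^365 − 1 = 1.043518 − 1 = 4.352%.

4.352%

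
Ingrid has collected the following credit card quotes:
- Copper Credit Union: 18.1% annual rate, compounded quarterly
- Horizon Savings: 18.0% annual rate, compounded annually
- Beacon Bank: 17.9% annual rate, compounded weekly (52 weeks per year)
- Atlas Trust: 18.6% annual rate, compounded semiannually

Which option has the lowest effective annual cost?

Horizon Savings

Copper Credit Union: (1 + 0.181/4)^4 − 1 = 19.366%
Horizon Savings: compounded annually, EAR = 18.000%
Beacon Bank: (1 + 0.179/52)^52 − 1 = 19.565%
Atlas Trust: (1 + 0.186/2)^2 − 1 = 19.465%
The lowest effective annual rate is Horizon Savings at 18.000%.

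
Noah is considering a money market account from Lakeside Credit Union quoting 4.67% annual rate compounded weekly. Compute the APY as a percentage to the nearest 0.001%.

4.779%

EAR = (1 + 0.0467/52)^52 − 1.
= (1 + 0.000898)^52 − 1 = 1.047786 − 1 = 4.779%.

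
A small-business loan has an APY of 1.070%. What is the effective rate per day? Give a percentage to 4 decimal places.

The per-day rate i satisfies (1 + i)^365 = 1 + 0.01070.
i = 1.01070^(1/365) − 1 = 0.0000292 = 0.0029%.

0.0029%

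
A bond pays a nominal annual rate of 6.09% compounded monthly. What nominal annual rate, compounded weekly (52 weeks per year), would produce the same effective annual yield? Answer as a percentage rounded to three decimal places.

EAR = (1 + 0.0609/12)^12 − 1 = 0.062629.
Solve (1 + r/52)^52 = 1.062629: r/52 = 1.062629^(1/52) − 1 = 0.001169, so r = 0.060781 = 6.078%.

6.078%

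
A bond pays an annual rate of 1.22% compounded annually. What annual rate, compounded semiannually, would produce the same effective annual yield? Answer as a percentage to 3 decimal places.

Compounded annually, EAR = nominal = 0.012200.
Solve (1 + r/2)^2 = 1.012200: r/2 = 1.012200^(1/2) − 1 = 0.006082, so r = 0.012163 = 1.216%.

1.216%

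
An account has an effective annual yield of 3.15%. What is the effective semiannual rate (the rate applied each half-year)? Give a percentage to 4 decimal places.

The per-half-year rate i satisfies (1 + i)^2 = 1 + 0.0315.
i = 1.0315^(1/2) − 1 = 0.0156279 = 1.5628%.

1.5628%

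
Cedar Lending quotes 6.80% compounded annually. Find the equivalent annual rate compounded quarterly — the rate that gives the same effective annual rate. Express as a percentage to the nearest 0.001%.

Compounded annually, EAR = nominal = 0.068000.
Solve (1 + r/4)^4 = 1.068000: r/4 = 1.068000^(1/4) − 1 = 0.016583, so r = 0.066332 = 6.633%.

6.633%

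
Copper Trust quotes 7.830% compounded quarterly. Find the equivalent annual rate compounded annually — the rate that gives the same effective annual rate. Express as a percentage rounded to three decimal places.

EAR = (1 + 0.07830/4)^4 − 1 = 0.080629.
Compounded annually, the equivalent nominal rate is the EAR itself: 8.063%.

8.063%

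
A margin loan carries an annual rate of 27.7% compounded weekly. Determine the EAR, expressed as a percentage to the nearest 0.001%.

31.820%

EAR = (1 + 0.277/52)^52 − 1.
= 1.318197 − 1 = 31.820%.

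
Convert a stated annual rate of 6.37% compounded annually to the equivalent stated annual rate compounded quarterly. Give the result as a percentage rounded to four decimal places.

6.2233%

Compounded annually, EAR = nominal = 0.063700.
Solve (1 + r/4)^4 = 1.063700: r/4 = 1.063700^(1/4) − 1 = 0.015558, so r = 0.062233 = 6.2233%.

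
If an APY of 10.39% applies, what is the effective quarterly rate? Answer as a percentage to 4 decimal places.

The per-quarter rate i satisfies (1 + i)^4 = 1 + 0.1039.
i = 1.1039^(1/4) − 1 = 0.0250202 = 2.5020%.

2.5020%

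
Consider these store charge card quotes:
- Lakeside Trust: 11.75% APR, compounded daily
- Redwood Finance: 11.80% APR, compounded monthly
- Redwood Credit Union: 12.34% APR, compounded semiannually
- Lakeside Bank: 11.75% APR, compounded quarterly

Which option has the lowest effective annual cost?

Lakeside Bank

Lakeside Trust: (1 + 0.1175/365)^365 − 1 = 12.466%
Redwood Finance: (1 + 0.1180/12)^12 − 1 = 12.460%
Redwood Credit Union: (1 + 0.1234/2)^2 − 1 = 12.721%
Lakeside Bank: (1 + 0.1175/4)^4 − 1 = 12.278%
The lowest effective annual rate is Lakeside Bank at 12.278%.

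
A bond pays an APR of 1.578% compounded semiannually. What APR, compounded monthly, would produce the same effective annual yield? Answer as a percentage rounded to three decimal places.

1.573%

EAR = (1 + 0.01578/2)^2 − 1 = 0.015842.
Solve (1 + r/12)^12 = 1.015842: r/12 = 1.015842^(1/12) − 1 = 0.001311, so r = 0.015728 = 1.573%.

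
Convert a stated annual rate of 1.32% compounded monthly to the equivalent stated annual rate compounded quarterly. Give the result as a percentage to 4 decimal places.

1.3215%

EAR = (1 + 0.0132/12)^12 − 1 = 0.013280.
Solve (1 + r/4)^4 = 1.013280: r/4 = 1.013280^(1/4) − 1 = 0.003304, so r = 0.013215 = 1.3215%.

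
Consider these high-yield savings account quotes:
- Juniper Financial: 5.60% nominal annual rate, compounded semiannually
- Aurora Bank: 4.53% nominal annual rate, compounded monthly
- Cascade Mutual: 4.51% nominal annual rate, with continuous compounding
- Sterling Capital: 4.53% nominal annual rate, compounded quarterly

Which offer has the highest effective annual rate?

Juniper Financial: (1 + 0.0560/2)^2 − 1 = 5.678%
Aurora Bank: (1 + 0.0453/12)^12 − 1 = 4.625%
Cascade Mutual: e^0.0451 − 1 = 4.613%
Sterling Capital: (1 + 0.0453/4)^4 − 1 = 4.608%
The highest effective annual rate is Juniper Financial at 5.678%.

Juniper Financial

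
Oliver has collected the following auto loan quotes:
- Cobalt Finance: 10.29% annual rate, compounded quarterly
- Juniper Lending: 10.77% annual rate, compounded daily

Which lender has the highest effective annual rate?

Cobalt Finance: (1 + 0.1029/4)^4 − 1 = 10.694%
Juniper Lending: (1 + 0.1077/365)^365 − 1 = 11.370%
The highest effective annual rate is Juniper Lending at 11.370%.

Juniper Lending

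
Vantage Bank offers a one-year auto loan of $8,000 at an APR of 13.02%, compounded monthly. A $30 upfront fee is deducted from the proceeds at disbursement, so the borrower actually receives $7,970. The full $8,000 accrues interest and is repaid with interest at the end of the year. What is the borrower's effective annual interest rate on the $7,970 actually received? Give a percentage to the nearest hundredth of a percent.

14.25%

Amount owed after one year: 8,000 × (1 + 0.1302/12)^12 = 8,000 × 1.138258 = $9,106.06.
Effective rate on net proceeds: 9,106.06 / 7,970 − 1 = 0.142542 = 14.25%.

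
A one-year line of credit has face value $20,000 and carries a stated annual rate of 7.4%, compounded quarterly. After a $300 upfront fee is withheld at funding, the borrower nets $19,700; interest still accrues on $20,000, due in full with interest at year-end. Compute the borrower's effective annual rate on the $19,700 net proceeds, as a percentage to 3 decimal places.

9.247%

Amount owed after one year: 20,000 × (1 + 0.074/4)^4 = 20,000 × 1.076079 = $21,521.58.
Effective rate on net proceeds: 21,521.58 / 19,700 − 1 = 0.092466 = 9.247%.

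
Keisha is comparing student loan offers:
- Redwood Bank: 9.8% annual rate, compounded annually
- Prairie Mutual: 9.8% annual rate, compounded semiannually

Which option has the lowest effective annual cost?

Redwood Bank

Redwood Bank: compounded annually, EAR = 9.800%
Prairie Mutual: (1 + 0.098/2)^2 − 1 = 10.040%
The lowest effective annual rate is Redwood Bank at 9.800%.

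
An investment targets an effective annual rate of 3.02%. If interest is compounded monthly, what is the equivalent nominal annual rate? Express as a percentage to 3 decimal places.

2.979%

(1 + r/12)^12 − 1 = 0.0302, so 1 + r/12 = 1.0302^(1/12).
r/12 = 0.002482, so r = 0.029790 = 2.979%.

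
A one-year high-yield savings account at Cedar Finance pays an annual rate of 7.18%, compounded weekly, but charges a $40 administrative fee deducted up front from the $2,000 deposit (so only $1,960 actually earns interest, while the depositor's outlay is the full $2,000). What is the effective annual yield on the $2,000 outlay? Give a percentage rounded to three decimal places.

5.290%

Value after one year: 1,960 × (1 + 0.0718/52)^52 = 1,960 × 1.074387 = $2,105.80.
Effective yield on the $2,000 outlay: 2,105.80 / 2,000 − 1 = 0.052899 = 5.290%.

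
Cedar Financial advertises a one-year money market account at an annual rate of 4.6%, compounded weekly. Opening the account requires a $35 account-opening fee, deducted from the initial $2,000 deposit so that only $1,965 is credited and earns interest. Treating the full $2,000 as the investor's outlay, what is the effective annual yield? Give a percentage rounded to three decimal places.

Value after one year: 1,965 × (1 + 0.046/52)^52 = 1,965 × 1.047053 = $2,057.46.
Effective yield on the $2,000 outlay: 2,057.46 / 2,000 − 1 = 0.028730 = 2.873%.

2.873%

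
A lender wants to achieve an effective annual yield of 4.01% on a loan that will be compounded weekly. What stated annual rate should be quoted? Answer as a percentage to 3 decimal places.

3.933%

(1 + r/52)^52 − 1 = 0.0401, so 1 + r/52 = 1.0401^(1/52).
r/52 = 0.000756, so r = 0.039332 = 3.933%.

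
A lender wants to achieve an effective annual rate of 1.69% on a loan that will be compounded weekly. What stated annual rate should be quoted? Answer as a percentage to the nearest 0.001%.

1.676%

(1 + r/52)^52 − 1 = 0.0169, so 1 + r/52 = 1.0169^(1/52).
r/52 = 0.000322, so r = 0.016761 = 1.676%.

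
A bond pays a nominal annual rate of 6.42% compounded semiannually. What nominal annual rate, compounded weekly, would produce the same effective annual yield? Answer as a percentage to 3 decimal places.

EAR = (1 + 0.0642/2)^2 − 1 = 0.065230.
Solve (1 + r/52)^52 = 1.065230: r/52 = 1.065230^(1/52) − 1 = 0.001216, so r = 0.063230 = 6.323%.

6.323%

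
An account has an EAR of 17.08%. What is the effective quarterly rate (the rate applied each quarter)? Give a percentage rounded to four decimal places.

The per-quarter rate i satisfies (1 + i)^4 = 1 + 0.1708.
i = 1.1708^(1/4) − 1 = 0.0402092 = 4.0209%.

4.0209%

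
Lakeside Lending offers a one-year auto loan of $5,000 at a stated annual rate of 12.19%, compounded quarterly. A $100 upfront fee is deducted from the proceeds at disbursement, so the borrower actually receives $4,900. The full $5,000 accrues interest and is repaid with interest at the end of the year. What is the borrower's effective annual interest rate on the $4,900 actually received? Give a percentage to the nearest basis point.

15.06%

Amount owed after one year: 5,000 × (1 + 0.1219/4)^4 = 5,000 × 1.127586 = $5,637.93.
Effective rate on net proceeds: 5,637.93 / 4,900 − 1 = 0.150598 = 15.06%.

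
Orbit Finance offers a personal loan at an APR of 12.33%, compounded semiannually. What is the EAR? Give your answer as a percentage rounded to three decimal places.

EAR = (1 + 0.1233/2)^2 − 1.
= (1 + 0.061650)^2 − 1 = 1.127101 − 1 = 12.710%.

12.710%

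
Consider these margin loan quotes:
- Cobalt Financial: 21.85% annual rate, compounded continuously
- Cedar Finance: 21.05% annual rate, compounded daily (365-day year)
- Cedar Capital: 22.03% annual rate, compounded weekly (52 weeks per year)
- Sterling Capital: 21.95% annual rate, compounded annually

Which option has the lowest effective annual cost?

Sterling Capital

Cobalt Financial: e^0.2185 − 1 = 24.421%
Cedar Finance: (1 + 0.2105/365)^365 − 1 = 23.422%
Cedar Capital: (1 + 0.2203/52)^52 − 1 = 24.587%
Sterling Capital: compounded annually, EAR = 21.950%
The lowest effective annual rate is Sterling Capital at 21.950%.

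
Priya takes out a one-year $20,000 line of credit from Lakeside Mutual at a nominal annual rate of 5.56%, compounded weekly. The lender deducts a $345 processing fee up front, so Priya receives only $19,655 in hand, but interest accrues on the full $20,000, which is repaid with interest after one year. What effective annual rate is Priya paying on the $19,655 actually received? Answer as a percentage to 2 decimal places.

Amount owed after one year: 20,000 × (1 + 0.0556/52)^52 = 20,000 × 1.057143 = $21,142.87.
Effective rate on net proceeds: 21,142.87 / 19,655 − 1 = 0.075699 = 7.57%.

7.57%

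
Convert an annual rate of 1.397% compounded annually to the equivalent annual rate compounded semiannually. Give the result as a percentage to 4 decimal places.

1.3922%

Compounded annually, EAR = nominal = 0.013970.
Solve (1 + r/2)^2 = 1.013970: r/2 = 1.013970^(1/2) − 1 = 0.006961, so r = 0.013922 = 1.3922%.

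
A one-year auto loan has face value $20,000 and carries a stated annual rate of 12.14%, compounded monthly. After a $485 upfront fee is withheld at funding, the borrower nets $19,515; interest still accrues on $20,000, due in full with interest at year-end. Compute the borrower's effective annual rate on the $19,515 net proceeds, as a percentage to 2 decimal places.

Amount owed after one year: 20,000 × (1 + 0.1214/12)^12 = 20,000 × 1.128388 = $22,567.76.
Effective rate on net proceeds: 22,567.76 / 19,515 − 1 = 0.156431 = 15.64%.

15.64%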